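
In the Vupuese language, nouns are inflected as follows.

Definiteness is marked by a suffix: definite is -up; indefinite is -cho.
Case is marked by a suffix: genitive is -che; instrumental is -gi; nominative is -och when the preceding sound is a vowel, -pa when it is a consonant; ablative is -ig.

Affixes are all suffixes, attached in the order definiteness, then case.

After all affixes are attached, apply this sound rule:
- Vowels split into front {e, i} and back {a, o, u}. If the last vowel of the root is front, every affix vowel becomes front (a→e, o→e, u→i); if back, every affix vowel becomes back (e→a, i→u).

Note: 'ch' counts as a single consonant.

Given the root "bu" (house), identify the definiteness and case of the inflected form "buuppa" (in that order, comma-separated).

definite, nominative

Segment: bu-up-pa.
definiteness: -up → definite.
case: -och/pa → nominative.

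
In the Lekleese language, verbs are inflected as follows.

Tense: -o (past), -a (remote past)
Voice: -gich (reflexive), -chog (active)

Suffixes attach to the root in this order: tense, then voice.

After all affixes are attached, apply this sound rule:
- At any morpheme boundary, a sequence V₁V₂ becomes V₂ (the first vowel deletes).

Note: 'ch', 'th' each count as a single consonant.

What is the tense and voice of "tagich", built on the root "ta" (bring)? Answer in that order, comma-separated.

remote past, reflexive

Segment: ta-a-gich.
tense: -a → remote past.
voice: -gich → reflexive.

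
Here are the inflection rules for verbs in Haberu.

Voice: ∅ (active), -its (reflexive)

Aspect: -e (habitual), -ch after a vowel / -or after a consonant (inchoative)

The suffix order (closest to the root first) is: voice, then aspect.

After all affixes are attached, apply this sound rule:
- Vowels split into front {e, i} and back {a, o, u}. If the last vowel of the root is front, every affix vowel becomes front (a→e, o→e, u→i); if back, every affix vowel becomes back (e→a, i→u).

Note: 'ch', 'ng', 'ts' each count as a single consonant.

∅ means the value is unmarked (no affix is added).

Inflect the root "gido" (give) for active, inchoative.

voice = active: zero marking, form stays gido.
Attach aspect inchoative -ch (after vowel 'o') → gidoch.
Vowel harmony: no change.

gidoch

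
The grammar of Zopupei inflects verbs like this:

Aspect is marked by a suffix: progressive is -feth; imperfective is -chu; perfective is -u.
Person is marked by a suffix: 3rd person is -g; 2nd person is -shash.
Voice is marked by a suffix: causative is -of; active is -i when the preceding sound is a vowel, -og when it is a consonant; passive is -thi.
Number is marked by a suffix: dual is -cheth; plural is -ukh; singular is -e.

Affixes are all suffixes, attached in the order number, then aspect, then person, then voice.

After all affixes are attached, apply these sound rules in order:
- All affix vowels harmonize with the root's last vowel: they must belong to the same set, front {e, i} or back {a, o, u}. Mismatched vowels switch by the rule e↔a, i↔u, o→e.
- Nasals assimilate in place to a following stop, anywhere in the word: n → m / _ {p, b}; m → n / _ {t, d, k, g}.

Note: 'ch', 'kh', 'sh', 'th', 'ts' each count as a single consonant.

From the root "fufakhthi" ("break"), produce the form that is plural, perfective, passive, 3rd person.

Attach number plural -ukh → fufakhthiukh.
Attach aspect perfective -u → fufakhthiukhu.
Attach person 3rd person -g → fufakhthiukhug.
Attach voice passive -thi → fufakhthiukhugthi.
Apply vowel harmony: fufakhthiukhugthi → fufakhthiikhigthi.
Nasal assimilation: no change.

fufakhthiikhigthi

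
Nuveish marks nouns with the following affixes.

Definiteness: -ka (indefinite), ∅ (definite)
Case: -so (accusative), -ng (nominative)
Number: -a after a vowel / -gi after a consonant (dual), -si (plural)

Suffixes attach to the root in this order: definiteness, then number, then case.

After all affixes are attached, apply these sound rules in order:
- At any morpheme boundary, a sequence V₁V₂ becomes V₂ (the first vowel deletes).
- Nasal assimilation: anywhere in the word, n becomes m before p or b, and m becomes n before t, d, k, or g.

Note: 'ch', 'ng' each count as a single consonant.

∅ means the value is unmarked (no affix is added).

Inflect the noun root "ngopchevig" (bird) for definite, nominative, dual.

ngopchevigging

definiteness = definite: zero marking, form stays ngopchevig.
Attach number dual -gi (after consonant 'g') → ngopcheviggi.
Attach case nominative -ng → ngopchevigging.
Vowel deletion: no change.
Nasal assimilation: no change.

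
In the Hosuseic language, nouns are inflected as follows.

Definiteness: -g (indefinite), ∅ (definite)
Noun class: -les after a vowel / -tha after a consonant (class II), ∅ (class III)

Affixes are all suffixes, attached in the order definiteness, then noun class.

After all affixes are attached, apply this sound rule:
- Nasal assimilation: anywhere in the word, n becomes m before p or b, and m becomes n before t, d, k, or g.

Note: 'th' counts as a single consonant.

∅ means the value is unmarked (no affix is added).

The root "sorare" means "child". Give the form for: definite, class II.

definiteness = definite: zero marking, form stays sorare.
Attach noun class class II -les (after vowel 'e') → sorareles.
Nasal assimilation: no change.

sorareles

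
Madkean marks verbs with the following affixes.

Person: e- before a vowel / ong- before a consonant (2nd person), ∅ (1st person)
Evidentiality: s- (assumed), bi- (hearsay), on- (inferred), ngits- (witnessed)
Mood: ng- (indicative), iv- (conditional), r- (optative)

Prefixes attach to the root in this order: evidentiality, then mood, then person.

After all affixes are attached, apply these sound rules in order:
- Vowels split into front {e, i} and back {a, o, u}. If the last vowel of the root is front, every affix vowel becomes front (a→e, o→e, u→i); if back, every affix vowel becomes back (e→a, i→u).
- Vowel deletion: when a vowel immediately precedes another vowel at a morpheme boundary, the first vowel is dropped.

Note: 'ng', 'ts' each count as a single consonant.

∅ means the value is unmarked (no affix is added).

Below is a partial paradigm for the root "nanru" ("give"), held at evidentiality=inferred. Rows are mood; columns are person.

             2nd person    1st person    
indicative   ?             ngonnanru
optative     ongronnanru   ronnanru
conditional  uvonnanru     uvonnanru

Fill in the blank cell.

Attach evidentiality inferred on- → onnanru.
Attach mood indicative ng- → ngonnanru.
Attach person 2nd person ong- (before consonant 'ng') → ongngonnanru.
Vowel harmony: no change.
Vowel deletion: no change.

ongngonnanru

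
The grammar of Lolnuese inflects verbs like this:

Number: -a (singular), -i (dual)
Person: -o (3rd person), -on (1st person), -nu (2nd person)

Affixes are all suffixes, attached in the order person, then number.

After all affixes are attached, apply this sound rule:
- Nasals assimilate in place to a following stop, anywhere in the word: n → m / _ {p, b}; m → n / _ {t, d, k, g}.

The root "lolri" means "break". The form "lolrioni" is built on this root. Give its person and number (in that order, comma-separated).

1st person, dual

Segment: lolri-on-i.
person: -on → 1st person.
number: -i → dual.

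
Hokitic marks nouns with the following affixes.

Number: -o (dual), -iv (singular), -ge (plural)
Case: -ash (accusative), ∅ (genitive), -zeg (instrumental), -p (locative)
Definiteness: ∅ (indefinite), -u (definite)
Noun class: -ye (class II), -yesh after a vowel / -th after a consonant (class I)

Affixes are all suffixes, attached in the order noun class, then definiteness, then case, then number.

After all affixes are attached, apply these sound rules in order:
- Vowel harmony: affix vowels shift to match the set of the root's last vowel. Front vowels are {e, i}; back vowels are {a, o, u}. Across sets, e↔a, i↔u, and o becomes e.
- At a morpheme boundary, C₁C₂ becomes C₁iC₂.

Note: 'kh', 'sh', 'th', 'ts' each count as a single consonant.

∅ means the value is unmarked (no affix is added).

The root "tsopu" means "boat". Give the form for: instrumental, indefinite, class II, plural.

Attach noun class class II -ye → tsopuye.
definiteness = indefinite: zero marking, form stays tsopuye.
Attach case instrumental -zeg → tsopuyezeg.
Attach number plural -ge → tsopuyezegge.
Apply vowel harmony: tsopuyezegge → tsopuyazagga.
Apply epenthesis: tsopuyazagga → tsopuyazagiga.

tsopuyazagiga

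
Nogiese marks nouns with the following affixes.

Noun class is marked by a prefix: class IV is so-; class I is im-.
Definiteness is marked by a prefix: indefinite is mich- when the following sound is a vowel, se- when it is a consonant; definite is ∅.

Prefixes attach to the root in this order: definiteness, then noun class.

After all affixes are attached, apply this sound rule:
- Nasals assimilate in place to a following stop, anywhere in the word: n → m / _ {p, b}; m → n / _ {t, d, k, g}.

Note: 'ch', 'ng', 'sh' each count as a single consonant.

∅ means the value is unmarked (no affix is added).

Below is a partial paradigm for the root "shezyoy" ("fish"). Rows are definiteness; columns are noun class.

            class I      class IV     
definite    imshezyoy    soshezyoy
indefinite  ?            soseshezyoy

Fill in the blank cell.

imseshezyoy

Attach definiteness indefinite se- (before consonant 'sh') → seshezyoy.
Attach noun class class I im- → imseshezyoy.
Nasal assimilation: no change.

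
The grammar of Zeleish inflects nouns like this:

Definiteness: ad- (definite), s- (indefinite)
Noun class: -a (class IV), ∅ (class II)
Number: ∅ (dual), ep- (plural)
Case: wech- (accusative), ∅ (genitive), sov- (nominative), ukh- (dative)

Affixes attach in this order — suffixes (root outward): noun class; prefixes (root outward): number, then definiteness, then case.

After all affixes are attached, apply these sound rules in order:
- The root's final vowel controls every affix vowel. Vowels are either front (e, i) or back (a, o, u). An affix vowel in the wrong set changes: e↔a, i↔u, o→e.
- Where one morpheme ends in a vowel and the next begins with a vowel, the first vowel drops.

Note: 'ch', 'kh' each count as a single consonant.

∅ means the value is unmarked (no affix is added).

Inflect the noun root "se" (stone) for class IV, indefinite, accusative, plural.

wechsepse

Attach number plural ep- → epse.
Attach definiteness indefinite s- → sepse.
Attach case accusative wech- → wechsepse.
Attach noun class class IV -a → wechsepsea.
Apply vowel harmony: wechsepsea → wechsepsee.
Apply vowel deletion: wechsepsee → wechsepse.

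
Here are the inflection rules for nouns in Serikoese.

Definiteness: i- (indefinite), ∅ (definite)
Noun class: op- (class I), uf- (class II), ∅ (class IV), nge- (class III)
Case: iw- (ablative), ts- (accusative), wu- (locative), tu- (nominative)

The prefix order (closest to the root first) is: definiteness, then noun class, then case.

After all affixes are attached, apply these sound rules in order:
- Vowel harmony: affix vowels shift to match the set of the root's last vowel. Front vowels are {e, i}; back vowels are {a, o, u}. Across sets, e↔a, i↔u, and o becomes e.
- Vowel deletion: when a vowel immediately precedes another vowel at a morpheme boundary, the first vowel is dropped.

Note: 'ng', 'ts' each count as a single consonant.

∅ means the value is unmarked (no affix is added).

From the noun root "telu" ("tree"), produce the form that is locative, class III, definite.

definiteness = definite: zero marking, form stays telu.
Attach noun class class III nge- → ngetelu.
Attach case locative wu- → wungetelu.
Apply vowel harmony: wungetelu → wungatelu.
Vowel deletion: no change.

wungatelu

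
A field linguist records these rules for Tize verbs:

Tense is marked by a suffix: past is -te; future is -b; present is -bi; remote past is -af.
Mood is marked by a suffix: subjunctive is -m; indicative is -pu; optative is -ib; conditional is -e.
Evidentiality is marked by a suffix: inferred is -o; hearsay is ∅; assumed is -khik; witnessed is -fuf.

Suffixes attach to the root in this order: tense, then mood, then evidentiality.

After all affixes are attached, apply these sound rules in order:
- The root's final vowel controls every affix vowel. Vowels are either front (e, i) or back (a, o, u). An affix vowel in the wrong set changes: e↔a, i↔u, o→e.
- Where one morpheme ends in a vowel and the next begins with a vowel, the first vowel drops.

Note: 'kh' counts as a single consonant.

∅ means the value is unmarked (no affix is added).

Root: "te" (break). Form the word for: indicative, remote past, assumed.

tefpikhik

Attach tense remote past -af → teaf.
Attach mood indicative -pu → teafpu.
Attach evidentiality assumed -khik → teafpukhik.
Apply vowel harmony: teafpukhik → teefpikhik.
Apply vowel deletion: teefpikhik → tefpikhik.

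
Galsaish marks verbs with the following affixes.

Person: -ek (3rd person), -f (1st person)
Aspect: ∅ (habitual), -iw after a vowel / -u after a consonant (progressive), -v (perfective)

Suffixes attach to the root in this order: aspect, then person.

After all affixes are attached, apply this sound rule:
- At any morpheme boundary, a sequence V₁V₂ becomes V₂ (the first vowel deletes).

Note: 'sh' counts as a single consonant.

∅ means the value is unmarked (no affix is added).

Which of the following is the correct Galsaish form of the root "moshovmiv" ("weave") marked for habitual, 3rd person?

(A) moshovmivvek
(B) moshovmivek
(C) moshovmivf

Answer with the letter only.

aspect = habitual: zero marking, form stays moshovmiv.
Attach person 3rd person -ek → moshovmivek.
Vowel deletion: no change.
So the correct form is moshovmivek, option (B).
(C) moshovmivf is wrong: it uses 1st person instead of 3rd person for person.
(A) moshovmivvek is wrong: it uses perfective instead of habitual for aspect.

B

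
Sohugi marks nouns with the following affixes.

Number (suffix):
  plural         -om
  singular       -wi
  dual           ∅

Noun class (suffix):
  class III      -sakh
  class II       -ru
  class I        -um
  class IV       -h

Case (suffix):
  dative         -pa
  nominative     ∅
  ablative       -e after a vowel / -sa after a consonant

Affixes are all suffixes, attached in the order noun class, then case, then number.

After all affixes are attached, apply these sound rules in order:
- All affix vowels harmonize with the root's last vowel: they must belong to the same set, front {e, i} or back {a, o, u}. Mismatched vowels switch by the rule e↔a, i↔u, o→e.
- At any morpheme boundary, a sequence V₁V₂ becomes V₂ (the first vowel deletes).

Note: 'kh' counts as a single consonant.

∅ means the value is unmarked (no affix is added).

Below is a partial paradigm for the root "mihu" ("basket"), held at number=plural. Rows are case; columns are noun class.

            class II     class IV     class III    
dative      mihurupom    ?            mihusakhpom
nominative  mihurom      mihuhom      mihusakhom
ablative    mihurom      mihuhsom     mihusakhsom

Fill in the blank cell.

Attach noun class class IV -h → mihuh.
Attach case dative -pa → mihuhpa.
Attach number plural -om → mihuhpaom.
Vowel harmony: no change.
Apply vowel deletion: mihuhpaom → mihuhpom.

mihuhpom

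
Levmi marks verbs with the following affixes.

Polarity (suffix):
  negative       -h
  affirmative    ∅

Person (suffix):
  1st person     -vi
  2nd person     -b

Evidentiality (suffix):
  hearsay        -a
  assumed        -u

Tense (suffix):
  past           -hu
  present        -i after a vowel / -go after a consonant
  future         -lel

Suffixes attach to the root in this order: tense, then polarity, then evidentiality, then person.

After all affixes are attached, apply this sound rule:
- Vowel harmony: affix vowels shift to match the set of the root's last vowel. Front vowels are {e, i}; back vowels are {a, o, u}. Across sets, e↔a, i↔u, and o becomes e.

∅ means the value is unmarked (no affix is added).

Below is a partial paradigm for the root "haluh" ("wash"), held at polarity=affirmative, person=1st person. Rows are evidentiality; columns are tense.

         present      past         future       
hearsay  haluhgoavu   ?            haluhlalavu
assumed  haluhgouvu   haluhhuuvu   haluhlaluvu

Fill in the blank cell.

haluhhuavu

Attach tense past -hu → haluhhu.
polarity = affirmative: zero marking, form stays haluhhu.
Attach evidentiality hearsay -a → haluhhua.
Attach person 1st person -vi → haluhhuavi.
Apply vowel harmony: haluhhuavi → haluhhuavu.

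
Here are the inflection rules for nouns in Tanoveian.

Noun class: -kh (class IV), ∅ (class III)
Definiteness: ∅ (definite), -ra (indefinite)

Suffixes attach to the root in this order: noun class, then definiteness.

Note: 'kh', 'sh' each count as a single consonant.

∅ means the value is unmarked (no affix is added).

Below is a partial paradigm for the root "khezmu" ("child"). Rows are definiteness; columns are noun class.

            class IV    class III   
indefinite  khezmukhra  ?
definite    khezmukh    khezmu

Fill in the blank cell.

khezmura

noun class = class III: zero marking, form stays khezmu.
Attach definiteness indefinite -ra → khezmura.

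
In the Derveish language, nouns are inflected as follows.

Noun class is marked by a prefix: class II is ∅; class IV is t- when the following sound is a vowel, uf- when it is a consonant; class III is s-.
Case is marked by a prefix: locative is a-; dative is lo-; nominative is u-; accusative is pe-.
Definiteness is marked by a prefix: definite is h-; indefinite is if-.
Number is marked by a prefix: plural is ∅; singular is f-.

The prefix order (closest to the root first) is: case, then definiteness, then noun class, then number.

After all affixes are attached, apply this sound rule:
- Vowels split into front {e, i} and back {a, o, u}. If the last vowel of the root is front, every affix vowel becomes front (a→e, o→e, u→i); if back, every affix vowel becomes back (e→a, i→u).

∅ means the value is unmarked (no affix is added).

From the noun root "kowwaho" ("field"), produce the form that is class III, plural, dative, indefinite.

suflokowwaho

Attach case dative lo- → lokowwaho.
Attach definiteness indefinite if- → iflokowwaho.
Attach noun class class III s- → siflokowwaho.
number = plural: zero marking, form stays siflokowwaho.
Apply vowel harmony: siflokowwaho → suflokowwaho.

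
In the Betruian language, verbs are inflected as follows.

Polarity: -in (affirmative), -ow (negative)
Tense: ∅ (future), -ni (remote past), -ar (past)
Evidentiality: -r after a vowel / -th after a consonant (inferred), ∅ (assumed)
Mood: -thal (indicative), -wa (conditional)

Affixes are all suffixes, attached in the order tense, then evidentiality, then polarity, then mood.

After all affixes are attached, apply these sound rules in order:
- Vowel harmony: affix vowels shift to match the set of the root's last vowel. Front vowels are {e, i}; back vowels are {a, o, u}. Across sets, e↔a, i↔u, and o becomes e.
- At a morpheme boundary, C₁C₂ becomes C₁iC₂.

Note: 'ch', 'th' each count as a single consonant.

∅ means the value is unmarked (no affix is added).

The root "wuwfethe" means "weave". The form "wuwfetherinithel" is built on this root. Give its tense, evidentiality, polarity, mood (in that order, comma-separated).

Segment: wuwfethe-r-in-thal.
tense: ∅ → future.
evidentiality: -r/th → inferred.
polarity: -in → affirmative.
mood: -thal → indicative.

future, inferred, affirmative, indicative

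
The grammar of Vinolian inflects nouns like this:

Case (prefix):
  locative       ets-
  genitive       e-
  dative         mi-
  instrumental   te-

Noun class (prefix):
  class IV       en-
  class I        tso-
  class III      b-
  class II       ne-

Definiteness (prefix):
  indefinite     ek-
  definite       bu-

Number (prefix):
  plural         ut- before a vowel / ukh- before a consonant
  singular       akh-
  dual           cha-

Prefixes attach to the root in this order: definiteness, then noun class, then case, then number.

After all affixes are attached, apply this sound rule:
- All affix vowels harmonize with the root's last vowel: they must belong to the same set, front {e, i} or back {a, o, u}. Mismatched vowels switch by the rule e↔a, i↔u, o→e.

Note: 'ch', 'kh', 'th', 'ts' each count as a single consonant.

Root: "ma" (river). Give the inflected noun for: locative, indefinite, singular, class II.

Attach definiteness indefinite ek- → ekma.
Attach noun class class II ne- → neekma.
Attach case locative ets- → etsneekma.
Attach number singular akh- → akhetsneekma.
Apply vowel harmony: akhetsneekma → akhatsnaakma.

akhatsnaakma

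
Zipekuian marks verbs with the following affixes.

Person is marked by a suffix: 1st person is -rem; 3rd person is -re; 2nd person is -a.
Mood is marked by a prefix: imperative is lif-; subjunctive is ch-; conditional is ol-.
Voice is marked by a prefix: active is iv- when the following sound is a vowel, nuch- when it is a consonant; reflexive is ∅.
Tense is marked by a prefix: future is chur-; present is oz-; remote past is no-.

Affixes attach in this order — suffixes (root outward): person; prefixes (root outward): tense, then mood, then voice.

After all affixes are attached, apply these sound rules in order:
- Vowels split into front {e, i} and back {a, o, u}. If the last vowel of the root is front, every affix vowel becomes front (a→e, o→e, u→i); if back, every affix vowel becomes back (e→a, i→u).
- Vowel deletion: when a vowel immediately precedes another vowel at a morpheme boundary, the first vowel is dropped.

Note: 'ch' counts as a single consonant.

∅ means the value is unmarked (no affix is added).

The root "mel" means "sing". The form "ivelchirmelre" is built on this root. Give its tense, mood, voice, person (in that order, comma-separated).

Segment: iv-ol-chur-mel-re.
tense: chur- → future.
mood: ol- → conditional.
voice: iv/nuch- → active.
person: -re → 3rd person.

future, conditional, active, 3rd person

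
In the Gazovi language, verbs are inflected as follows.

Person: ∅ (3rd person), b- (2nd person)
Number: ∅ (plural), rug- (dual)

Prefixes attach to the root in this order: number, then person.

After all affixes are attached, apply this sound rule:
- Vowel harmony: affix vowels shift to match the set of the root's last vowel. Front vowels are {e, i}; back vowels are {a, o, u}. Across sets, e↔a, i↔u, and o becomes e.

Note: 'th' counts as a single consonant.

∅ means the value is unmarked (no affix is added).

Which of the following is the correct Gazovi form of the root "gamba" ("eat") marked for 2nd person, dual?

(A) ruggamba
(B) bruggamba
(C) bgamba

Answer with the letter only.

B

Attach number dual rug- → ruggamba.
Attach person 2nd person b- → bruggamba.
Vowel harmony: no change.
So the correct form is bruggamba, option (B).
(A) ruggamba is wrong: it uses 3rd person instead of 2nd person for person.
(C) bgamba is wrong: it uses plural instead of dual for number.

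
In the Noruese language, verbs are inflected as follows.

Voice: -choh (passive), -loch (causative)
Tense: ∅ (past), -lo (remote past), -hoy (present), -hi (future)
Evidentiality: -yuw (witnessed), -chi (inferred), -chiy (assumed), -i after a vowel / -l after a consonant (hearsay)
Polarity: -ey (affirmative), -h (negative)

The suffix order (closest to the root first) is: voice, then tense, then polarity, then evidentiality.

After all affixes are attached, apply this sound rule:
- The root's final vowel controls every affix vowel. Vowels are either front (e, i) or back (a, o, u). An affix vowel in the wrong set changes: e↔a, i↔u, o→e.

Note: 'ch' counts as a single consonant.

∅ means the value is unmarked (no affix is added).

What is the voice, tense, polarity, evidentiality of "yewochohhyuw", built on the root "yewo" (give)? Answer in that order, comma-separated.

Segment: yewo-choh-h-yuw.
voice: -choh → passive.
tense: ∅ → past.
polarity: -h → negative.
evidentiality: -yuw → witnessed.

passive, past, negative, witnessed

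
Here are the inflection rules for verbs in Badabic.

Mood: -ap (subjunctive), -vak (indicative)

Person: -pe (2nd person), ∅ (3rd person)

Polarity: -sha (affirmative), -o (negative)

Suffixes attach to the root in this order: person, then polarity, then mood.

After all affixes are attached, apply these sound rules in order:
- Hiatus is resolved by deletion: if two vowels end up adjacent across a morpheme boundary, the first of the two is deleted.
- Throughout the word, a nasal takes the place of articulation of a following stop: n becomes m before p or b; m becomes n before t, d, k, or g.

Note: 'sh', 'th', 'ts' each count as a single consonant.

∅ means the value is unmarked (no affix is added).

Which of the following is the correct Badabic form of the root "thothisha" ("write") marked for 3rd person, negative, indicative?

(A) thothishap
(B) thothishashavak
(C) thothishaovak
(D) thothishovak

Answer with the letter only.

person = 3rd person: zero marking, form stays thothisha.
Attach polarity negative -o → thothishao.
Attach mood indicative -vak → thothishaovak.
Apply vowel deletion: thothishaovak → thothishovak.
Nasal assimilation: no change.
So the correct form is thothishovak, option (D).
(B) thothishashavak is wrong: it uses affirmative instead of negative for polarity.
(C) thothishaovak is wrong: it fails to apply the sound rule(s).
(A) thothishap is wrong: it uses subjunctive instead of indicative for mood.

D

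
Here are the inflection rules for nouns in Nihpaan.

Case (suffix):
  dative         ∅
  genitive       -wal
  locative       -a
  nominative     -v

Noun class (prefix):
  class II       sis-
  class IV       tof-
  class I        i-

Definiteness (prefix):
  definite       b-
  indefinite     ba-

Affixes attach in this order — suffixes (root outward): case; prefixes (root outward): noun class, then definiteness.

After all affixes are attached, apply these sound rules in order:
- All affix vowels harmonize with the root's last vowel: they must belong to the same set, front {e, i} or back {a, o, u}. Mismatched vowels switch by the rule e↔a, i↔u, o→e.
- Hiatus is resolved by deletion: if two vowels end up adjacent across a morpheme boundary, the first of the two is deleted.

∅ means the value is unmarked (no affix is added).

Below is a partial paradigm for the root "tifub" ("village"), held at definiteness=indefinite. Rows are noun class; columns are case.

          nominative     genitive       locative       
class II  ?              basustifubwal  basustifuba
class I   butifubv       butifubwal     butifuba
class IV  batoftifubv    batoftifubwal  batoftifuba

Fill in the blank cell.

basustifubv

Attach noun class class II sis- → sistifub.
Attach case nominative -v → sistifubv.
Attach definiteness indefinite ba- → basistifubv.
Apply vowel harmony: basistifubv → basustifubv.
Vowel deletion: no change.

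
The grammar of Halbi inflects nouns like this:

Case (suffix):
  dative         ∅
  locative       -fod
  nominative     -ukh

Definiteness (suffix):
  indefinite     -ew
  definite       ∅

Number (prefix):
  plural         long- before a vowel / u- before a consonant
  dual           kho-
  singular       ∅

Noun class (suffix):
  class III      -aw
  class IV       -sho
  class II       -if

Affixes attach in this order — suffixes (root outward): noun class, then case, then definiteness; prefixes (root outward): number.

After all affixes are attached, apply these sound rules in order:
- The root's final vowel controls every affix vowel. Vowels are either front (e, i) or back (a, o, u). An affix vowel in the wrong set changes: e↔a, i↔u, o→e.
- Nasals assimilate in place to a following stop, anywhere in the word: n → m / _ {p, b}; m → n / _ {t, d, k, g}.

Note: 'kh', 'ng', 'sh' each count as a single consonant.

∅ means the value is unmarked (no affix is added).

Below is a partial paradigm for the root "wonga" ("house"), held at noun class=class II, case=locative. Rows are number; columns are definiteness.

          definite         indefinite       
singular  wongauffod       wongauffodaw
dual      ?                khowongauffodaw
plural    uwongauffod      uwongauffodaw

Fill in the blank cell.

khowongauffod

Attach noun class class II -if → wongaif.
Attach case locative -fod → wongaiffod.
Attach number dual kho- → khowongaiffod.
definiteness = definite: zero marking, form stays khowongaiffod.
Apply vowel harmony: khowongaiffod → khowongauffod.
Nasal assimilation: no change.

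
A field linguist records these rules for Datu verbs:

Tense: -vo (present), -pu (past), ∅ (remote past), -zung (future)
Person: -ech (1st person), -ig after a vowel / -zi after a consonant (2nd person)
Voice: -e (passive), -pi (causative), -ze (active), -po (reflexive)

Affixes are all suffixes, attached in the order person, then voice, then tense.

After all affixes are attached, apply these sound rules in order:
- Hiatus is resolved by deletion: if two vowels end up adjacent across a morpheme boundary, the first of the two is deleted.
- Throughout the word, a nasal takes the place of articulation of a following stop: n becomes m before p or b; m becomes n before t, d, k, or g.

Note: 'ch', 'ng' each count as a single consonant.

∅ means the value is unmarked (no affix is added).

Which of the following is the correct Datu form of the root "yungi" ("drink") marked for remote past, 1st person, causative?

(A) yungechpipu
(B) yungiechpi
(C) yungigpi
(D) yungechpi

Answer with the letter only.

D

Attach person 1st person -ech → yungiech.
Attach voice causative -pi → yungiechpi.
tense = remote past: zero marking, form stays yungiechpi.
Apply vowel deletion: yungiechpi → yungechpi.
Nasal assimilation: no change.
So the correct form is yungechpi, option (D).
(A) yungechpipu is wrong: it uses past instead of remote past for tense.
(C) yungigpi is wrong: it uses 2nd person instead of 1st person for person.
(B) yungiechpi is wrong: it fails to apply the sound rule(s).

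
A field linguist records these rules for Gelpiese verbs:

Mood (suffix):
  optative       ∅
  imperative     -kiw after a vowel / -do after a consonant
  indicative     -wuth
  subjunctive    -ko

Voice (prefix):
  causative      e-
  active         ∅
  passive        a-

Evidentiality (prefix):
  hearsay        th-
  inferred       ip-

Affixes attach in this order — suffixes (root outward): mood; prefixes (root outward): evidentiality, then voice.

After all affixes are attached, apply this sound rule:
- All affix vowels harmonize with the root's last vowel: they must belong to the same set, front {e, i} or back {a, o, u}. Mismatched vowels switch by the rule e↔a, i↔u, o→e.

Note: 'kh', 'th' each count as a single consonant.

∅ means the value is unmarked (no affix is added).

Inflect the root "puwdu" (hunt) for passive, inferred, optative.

auppuwdu

mood = optative: zero marking, form stays puwdu.
Attach evidentiality inferred ip- → ippuwdu.
Attach voice passive a- → aippuwdu.
Apply vowel harmony: aippuwdu → auppuwdu.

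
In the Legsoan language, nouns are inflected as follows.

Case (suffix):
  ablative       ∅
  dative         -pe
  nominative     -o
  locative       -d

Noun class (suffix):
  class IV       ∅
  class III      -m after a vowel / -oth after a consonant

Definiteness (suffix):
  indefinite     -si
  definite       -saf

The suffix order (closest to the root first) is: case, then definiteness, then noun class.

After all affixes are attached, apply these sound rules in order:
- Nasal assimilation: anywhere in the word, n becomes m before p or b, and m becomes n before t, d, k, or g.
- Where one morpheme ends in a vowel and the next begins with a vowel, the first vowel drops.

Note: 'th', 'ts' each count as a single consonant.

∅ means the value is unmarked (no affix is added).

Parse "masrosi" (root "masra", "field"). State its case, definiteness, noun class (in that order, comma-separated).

Segment: masra-o-si.
case: -o → nominative.
definiteness: -si → indefinite.
noun class: ∅ → class IV.

nominative, indefinite, class IV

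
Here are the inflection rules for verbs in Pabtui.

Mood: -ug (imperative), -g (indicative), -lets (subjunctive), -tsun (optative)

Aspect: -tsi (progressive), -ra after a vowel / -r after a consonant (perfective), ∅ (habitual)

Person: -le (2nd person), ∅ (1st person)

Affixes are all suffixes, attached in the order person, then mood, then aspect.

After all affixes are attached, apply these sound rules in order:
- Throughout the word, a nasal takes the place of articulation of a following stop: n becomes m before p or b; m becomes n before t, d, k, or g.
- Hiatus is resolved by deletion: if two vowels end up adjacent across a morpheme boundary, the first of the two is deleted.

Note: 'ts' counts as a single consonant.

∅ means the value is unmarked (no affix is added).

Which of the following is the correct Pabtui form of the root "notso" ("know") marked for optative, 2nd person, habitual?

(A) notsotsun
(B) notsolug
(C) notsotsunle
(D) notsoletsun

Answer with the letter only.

Attach person 2nd person -le → notsole.
Attach mood optative -tsun → notsoletsun.
aspect = habitual: zero marking, form stays notsoletsun.
Nasal assimilation: no change.
Vowel deletion: no change.
So the correct form is notsoletsun, option (D).
(B) notsolug is wrong: it uses imperative instead of optative for mood.
(C) notsotsunle is wrong: it has the affixes in the wrong order.
(A) notsotsun is wrong: it uses 1st person instead of 2nd person for person.

D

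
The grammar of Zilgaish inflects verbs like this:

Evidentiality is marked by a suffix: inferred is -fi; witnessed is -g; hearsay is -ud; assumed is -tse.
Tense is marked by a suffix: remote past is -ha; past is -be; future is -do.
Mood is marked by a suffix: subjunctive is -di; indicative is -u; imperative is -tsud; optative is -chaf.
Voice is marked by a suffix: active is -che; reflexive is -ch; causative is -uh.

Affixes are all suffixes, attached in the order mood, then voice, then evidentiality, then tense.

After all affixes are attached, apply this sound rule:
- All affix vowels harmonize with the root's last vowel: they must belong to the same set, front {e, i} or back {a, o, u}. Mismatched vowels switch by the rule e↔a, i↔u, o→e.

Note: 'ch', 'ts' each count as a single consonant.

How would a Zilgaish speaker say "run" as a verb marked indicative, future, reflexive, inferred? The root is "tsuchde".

Attach mood indicative -u → tsuchdeu.
Attach voice reflexive -ch → tsuchdeuch.
Attach evidentiality inferred -fi → tsuchdeuchfi.
Attach tense future -do → tsuchdeuchfido.
Apply vowel harmony: tsuchdeuchfido → tsuchdeichfide.

tsuchdeichfide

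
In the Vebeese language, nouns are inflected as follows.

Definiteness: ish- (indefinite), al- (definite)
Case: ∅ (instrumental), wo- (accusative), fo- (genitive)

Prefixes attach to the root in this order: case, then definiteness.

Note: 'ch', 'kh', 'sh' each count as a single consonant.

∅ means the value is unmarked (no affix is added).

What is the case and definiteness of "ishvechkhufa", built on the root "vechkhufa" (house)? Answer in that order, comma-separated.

instrumental, indefinite

Segment: ish-vechkhufa.
case: ∅ → instrumental.
definiteness: ish- → indefinite.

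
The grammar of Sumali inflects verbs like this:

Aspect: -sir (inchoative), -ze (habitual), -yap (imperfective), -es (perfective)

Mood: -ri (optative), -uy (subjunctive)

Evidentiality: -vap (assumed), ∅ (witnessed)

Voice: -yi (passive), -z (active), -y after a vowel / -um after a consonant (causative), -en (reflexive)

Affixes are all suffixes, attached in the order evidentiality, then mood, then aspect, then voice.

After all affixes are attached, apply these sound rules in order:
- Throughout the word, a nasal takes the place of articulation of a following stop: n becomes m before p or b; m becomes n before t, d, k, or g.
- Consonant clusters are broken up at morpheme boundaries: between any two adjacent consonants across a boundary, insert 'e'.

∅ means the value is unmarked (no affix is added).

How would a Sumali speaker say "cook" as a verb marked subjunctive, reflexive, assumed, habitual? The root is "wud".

Attach evidentiality assumed -vap → wudvap.
Attach mood subjunctive -uy → wudvapuy.
Attach aspect habitual -ze → wudvapuyze.
Attach voice reflexive -en → wudvapuyzeen.
Nasal assimilation: no change.
Apply epenthesis: wudvapuyzeen → wudevapuyezeen.

wudevapuyezeen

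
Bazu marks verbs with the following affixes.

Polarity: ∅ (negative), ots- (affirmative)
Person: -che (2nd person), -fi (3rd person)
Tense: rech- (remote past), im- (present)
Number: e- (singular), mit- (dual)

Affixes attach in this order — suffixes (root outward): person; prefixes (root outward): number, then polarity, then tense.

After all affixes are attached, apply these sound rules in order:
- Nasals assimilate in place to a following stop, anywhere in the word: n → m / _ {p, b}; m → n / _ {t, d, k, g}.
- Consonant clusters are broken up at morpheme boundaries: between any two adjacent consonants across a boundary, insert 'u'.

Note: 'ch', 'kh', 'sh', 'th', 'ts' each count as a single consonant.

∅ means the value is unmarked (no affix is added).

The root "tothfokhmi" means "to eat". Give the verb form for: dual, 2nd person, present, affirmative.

imotsumitutothfokhmiche

Attach number dual mit- → mittothfokhmi.
Attach polarity affirmative ots- → otsmittothfokhmi.
Attach tense present im- → imotsmittothfokhmi.
Attach person 2nd person -che → imotsmittothfokhmiche.
Nasal assimilation: no change.
Apply epenthesis: imotsmittothfokhmiche → imotsumitutothfokhmiche.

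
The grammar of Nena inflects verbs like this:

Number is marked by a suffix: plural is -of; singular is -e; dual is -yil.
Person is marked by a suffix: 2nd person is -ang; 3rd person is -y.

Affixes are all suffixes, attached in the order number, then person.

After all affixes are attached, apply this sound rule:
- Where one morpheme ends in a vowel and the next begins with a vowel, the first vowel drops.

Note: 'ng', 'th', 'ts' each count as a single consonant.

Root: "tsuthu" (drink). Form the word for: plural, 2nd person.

tsuthofang

Attach number plural -of → tsuthuof.
Attach person 2nd person -ang → tsuthuofang.
Apply vowel deletion: tsuthuofang → tsuthofang.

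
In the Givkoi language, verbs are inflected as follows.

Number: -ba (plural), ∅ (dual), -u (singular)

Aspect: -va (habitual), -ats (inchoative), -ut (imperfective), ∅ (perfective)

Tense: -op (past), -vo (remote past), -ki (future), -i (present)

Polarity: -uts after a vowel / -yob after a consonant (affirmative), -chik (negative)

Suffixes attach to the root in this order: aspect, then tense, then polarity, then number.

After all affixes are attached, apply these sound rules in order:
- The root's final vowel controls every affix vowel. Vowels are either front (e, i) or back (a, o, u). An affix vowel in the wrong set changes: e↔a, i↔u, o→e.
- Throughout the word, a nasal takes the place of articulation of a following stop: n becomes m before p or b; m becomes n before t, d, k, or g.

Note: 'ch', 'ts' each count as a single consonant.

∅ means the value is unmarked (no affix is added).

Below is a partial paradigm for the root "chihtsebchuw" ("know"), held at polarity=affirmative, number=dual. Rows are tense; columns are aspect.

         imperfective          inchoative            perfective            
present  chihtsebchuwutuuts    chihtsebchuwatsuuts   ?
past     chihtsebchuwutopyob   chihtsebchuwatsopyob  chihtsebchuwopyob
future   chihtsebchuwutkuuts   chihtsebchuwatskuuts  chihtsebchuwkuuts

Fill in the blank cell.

chihtsebchuwuuts

aspect = perfective: zero marking, form stays chihtsebchuw.
Attach tense present -i → chihtsebchuwi.
Attach polarity affirmative -uts (after vowel 'i') → chihtsebchuwiuts.
number = dual: zero marking, form stays chihtsebchuwiuts.
Apply vowel harmony: chihtsebchuwiuts → chihtsebchuwuuts.
Nasal assimilation: no change.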